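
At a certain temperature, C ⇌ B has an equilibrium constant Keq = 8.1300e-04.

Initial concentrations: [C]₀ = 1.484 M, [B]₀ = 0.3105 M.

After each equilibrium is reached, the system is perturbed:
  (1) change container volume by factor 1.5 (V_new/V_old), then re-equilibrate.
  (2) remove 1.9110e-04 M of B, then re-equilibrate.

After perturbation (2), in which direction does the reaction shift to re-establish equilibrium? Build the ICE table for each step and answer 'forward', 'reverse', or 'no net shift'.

Direction: forward

Q₀ = 0.2092 vs Keq = 8.1300e-04 ⇒ Q>K, reverse
Step 1:
                   C          B
  init         1.484     0.3105
  Δ            0.309     -0.309
  eq           1.793   0.001458
  solve Keq expr → x = -0.309; check Q = 8.1300e-04
Then change container volume by factor 1.5 (V_new/V_old).
Step 2:
                   C          B
  init         1.195 9.7183e-04
  Δ                0          0
  eq           1.195 9.7183e-04
  solve Keq expr → x = 0; check Q = 8.1300e-04
Then remove 1.9110e-04 M of B.
Step 3:
                   C          B
  init         1.195 7.8073e-04
  Δ       -1.9094e-04 1.9094e-04
  eq           1.195 9.7167e-04
  solve Keq expr → x = 1.9094e-04; check Q = 8.1300e-04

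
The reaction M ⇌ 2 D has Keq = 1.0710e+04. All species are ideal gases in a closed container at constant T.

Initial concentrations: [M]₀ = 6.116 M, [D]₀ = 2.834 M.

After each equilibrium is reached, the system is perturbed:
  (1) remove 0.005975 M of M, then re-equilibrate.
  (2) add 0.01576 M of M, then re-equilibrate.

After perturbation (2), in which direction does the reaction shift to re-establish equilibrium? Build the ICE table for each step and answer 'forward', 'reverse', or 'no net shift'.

Direction: forward

Q₀ = 1.313 vs Keq = 1.0710e+04 ⇒ Q<K, forward
Step 1:
                  M         D
  Initial     6.116     2.834
  Change     -6.095     12.19
  Equil     0.02108     15.02
  solve Keq expr → x = 6.095; check Q = 1.0710e+04
Then remove 0.005975 M of M.
Step 2:
                  M         D
  Initial    0.0151     15.02
  Change   0.005942  -0.01188
  Equil     0.02104     15.01
  solve Keq expr → x = -0.005942; check Q = 1.0710e+04
Then add 0.01576 M of M.
Step 3:
                  M         D
  Initial    0.0368     15.01
  Change   -0.01567   0.03134
  Equil     0.02113     15.04
  solve Keq expr → x = 0.01567; check Q = 1.0710e+04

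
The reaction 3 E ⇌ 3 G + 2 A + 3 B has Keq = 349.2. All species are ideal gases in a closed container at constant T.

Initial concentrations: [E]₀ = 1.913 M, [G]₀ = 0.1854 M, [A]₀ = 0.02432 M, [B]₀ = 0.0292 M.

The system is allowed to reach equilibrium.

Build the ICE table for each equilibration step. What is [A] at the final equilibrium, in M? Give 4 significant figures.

[A]_eq = 1.041 M

Q₀ = 1.3405e-11 vs Keq = 349.2 ⇒ Q<K, forward
Step 1:
                   E          G          A          B
  init         1.913     0.1854    0.02432     0.0292
  Δ           -1.525      1.525      1.017      1.525
  eq          0.3878      1.711      1.041      1.554
  solve Keq expr → x = 0.5084; check Q = 349.2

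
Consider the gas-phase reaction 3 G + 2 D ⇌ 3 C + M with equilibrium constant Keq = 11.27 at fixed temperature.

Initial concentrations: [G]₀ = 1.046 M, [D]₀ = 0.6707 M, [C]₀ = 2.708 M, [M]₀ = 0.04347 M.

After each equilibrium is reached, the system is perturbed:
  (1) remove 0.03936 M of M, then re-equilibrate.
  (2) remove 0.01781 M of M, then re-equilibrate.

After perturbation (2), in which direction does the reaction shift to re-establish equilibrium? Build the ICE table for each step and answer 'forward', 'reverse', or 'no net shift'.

Q₀ = 1.677 vs Keq = 11.27 ⇒ Q<K, forward
Step 1:
                    G           D           C           M
  I             1.046      0.6707       2.708     0.04347
  C           -0.1686     -0.1124      0.1686      0.0562
  E            0.8774      0.5583       2.877     0.09967
  solve Keq expr → x = 0.0562; check Q = 11.27
Then remove 0.03936 M of M.
Step 2:
                    G           D           C           M
  I            0.8774      0.5583       2.877     0.06031
  C            -0.042      -0.028       0.042       0.014
  E            0.8354      0.5303       2.919     0.07432
  solve Keq expr → x = 0.014; check Q = 11.27
Then remove 0.01781 M of M.
Step 3:
                    G           D           C           M
  I            0.8354      0.5303       2.919     0.05651
  C          -0.02146    -0.01431     0.02146    0.007154
  E            0.8139       0.516        2.94     0.06366
  solve Keq expr → x = 0.007154; check Q = 11.27

Direction: forward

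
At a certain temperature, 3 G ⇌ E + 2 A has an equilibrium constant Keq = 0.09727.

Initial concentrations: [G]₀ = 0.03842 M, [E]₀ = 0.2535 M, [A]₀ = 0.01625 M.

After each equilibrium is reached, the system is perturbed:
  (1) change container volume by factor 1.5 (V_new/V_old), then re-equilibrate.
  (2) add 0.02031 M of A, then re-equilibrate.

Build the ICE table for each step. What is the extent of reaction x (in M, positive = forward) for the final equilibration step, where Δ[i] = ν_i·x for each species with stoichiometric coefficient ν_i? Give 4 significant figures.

Q₀ = 1.18 vs Keq = 0.09727 ⇒ Q>K, reverse
Step 1:
                   G          E          A
  Initial    0.03842     0.2535    0.01625
  Change     0.01334  -0.004446  -0.008891
  Equil      0.05176     0.2491   0.007359
  solve Keq expr → x = -0.004446; check Q = 0.09727
Then change container volume by factor 1.5 (V_new/V_old).
Step 2:
                   G          E          A
  Initial     0.0345      0.166   0.004906
  Change           0          0          0
  Equil       0.0345      0.166   0.004906
  solve Keq expr → x = 0; check Q = 0.09727
Then add 0.02031 M of A.
Step 3:
                   G          E          A
  Initial     0.0345      0.166    0.02522
  Change     0.02204  -0.007345   -0.01469
  Equil      0.05654     0.1587    0.01053
  solve Keq expr → x = -0.007345; check Q = 0.09727

x = -0.007345 M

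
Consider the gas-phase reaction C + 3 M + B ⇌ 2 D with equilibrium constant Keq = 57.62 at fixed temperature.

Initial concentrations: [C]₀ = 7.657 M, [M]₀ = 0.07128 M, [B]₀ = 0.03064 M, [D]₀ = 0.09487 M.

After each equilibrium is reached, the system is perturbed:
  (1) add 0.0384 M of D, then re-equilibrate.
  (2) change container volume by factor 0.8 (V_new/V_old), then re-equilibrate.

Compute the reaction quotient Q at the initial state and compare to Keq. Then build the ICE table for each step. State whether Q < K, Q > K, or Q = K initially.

Q₀ = 105.9; Q > K (proceeds reverse)

Q₀ = 105.9 vs Keq = 57.62 ⇒ Q>K, reverse
Step 1:
                    C           M           B           D
  init          7.657     0.07128     0.03064     0.09487
  Δ          0.003148    0.009445    0.003148   -0.006297
  eq             7.66     0.08073     0.03379     0.08857
  solve Keq expr → x = -0.003148; check Q = 57.62
Then add 0.0384 M of D.
Step 2:
                    C           M           B           D
  init           7.66     0.08073     0.03379       0.127
  Δ          0.004396     0.01319    0.004396   -0.008791
  eq            7.665     0.09391     0.03818      0.1182
  solve Keq expr → x = -0.004396; check Q = 57.62
Then change container volume by factor 0.8 (V_new/V_old).
Step 3:
                    C           M           B           D
  init          9.581      0.1174     0.04773      0.1477
  Δ         -0.005125    -0.01537   -0.005125     0.01025
  eq            9.576       0.102     0.04261       0.158
  solve Keq expr → x = 0.005125; check Q = 57.62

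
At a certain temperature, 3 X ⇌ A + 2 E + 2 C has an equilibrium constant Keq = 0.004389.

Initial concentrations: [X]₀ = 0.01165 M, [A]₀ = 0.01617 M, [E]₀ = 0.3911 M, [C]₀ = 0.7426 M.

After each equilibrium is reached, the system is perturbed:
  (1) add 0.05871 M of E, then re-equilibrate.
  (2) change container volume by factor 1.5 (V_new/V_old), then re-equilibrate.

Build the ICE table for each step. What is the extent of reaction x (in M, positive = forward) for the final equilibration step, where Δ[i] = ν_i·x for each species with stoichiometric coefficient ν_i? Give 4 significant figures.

Q₀ = 862.6 vs Keq = 0.004389 ⇒ Q>K, reverse
Step 1:
                   X          A          E          C
  I          0.01165    0.01617     0.3911     0.7426
  C          0.04847   -0.01616   -0.03231   -0.03231
  E          0.06012 1.4682e-05     0.3588     0.7103
  solve Keq expr → x = -0.01616; check Q = 0.004389
Then add 0.05871 M of E.
Step 2:
                   X          A          E          C
  I          0.06012 1.4682e-05     0.4175     0.7103
  C       1.1496e-05 -3.8321e-06 -7.6641e-06 -7.6641e-06
  E          0.06013 1.0850e-05     0.4175     0.7103
  solve Keq expr → x = -3.8321e-06; check Q = 0.004389
Then change container volume by factor 1.5 (V_new/V_old).
Step 3:
                   X          A          E          C
  I          0.04008 7.2333e-06     0.2783     0.4735
  C       -2.7016e-05 9.0054e-06 1.8011e-05 1.8011e-05
  E          0.04006 1.6239e-05     0.2783     0.4735
  solve Keq expr → x = 9.0054e-06; check Q = 0.004389

x = 9.0054e-06 M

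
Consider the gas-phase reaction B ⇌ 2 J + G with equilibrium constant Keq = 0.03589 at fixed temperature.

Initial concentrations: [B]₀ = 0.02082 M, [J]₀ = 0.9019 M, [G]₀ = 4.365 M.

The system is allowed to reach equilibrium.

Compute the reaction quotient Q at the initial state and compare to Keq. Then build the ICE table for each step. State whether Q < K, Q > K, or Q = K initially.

Q₀ = 170.5 vs Keq = 0.03589 ⇒ Q>K, reverse
Step 1:
                    B           J           G
  Initial     0.02082      0.9019       4.365
  Change       0.4193     -0.8386     -0.4193
  Equil        0.4401     0.06327       3.946
  solve Keq expr → x = -0.4193; check Q = 0.03589

Q₀ = 170.5; Q > K (proceeds reverse)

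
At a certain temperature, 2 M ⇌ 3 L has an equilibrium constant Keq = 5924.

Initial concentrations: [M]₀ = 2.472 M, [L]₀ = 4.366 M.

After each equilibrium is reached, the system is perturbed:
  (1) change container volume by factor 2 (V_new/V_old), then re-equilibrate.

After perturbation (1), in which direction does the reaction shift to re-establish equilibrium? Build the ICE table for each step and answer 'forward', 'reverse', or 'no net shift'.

Q₀ = 13.62 vs Keq = 5924 ⇒ Q<K, forward
Step 1:
                    M           L
  I             2.472       4.366
  C            -2.197       3.295
  E            0.2755       7.661
  solve Keq expr → x = 1.098; check Q = 5924
Then change container volume by factor 2 (V_new/V_old).
Step 2:
                    M           L
  I            0.1377        3.83
  C          -0.03815     0.05723
  E           0.09959       3.888
  solve Keq expr → x = 0.01908; check Q = 5924

Direction: forward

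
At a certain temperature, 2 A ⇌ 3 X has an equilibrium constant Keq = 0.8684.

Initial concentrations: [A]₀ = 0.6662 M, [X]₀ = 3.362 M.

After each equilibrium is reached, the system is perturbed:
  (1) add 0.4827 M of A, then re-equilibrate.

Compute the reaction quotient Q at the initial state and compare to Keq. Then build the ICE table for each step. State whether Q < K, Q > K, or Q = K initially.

Q₀ = 85.62; Q > K (proceeds reverse)

Q₀ = 85.62 vs Keq = 0.8684 ⇒ Q>K, reverse
Step 1:
                    A           X
  Initial      0.6662       3.362
  Change        1.258      -1.886
  Equil         1.924       1.476
  solve Keq expr → x = -0.6288; check Q = 0.8684
Then add 0.4827 M of A.
Step 2:
                    A           X
  Initial       2.406       1.476
  Change      -0.1201      0.1801
  Equil         2.286       1.656
  solve Keq expr → x = 0.06003; check Q = 0.8684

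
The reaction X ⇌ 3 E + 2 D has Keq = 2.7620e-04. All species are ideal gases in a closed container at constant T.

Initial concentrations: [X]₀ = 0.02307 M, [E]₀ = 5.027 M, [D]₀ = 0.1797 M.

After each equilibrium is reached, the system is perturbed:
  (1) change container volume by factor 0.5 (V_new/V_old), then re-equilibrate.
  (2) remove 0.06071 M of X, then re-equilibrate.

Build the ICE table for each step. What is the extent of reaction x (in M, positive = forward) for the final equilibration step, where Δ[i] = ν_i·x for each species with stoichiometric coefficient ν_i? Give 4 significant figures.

Q₀ = 177.8 vs Keq = 2.7620e-04 ⇒ Q>K, reverse
Step 1:
                   X          E          D
  Initial    0.02307      5.027     0.1797
  Change     0.08958    -0.2687    -0.1792
  Equil       0.1127      4.758 5.3741e-04
  solve Keq expr → x = -0.08958; check Q = 2.7620e-04
Then change container volume by factor 0.5 (V_new/V_old).
Step 2:
                   X          E          D
  Initial     0.2253      9.517   0.001075
  Change  4.0291e-04  -0.001209 -8.0583e-04
  Equil       0.2257      9.515 2.6900e-04
  solve Keq expr → x = -4.0291e-04; check Q = 2.7620e-04
Then remove 0.06071 M of X.
Step 3:
                   X          E          D
  Initial      0.165      9.515 2.6900e-04
  Change  1.9495e-05 -5.8484e-05 -3.8990e-05
  Equil        0.165      9.515 2.3001e-04
  solve Keq expr → x = -1.9495e-05; check Q = 2.7620e-04

x = -1.9495e-05 M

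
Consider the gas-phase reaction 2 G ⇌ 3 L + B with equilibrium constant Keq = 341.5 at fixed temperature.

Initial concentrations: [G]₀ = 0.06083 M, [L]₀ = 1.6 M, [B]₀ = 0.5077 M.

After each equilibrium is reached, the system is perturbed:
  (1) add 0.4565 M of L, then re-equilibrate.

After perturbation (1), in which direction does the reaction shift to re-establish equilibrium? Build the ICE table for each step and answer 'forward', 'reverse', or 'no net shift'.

Direction: reverse

Q₀ = 562 vs Keq = 341.5 ⇒ Q>K, reverse
Step 1:
                  G         L         B
  init      0.06083       1.6    0.5077
  Δ           0.015   -0.0225 -0.007499
  eq        0.07583     1.578    0.5002
  solve Keq expr → x = -0.007499; check Q = 341.5
Then add 0.4565 M of L.
Step 2:
                  G         L         B
  init      0.07583     2.034    0.5002
  Δ         0.02992  -0.04488  -0.01496
  eq         0.1057     1.989    0.4852
  solve Keq expr → x = -0.01496; check Q = 341.5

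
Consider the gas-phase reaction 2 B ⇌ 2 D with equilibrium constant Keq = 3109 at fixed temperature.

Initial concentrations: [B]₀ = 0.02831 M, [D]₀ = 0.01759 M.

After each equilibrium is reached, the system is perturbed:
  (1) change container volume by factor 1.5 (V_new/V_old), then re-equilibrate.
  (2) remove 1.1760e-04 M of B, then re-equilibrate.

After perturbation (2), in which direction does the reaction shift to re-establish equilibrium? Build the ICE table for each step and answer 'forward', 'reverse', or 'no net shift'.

Q₀ = 0.3861 vs Keq = 3109 ⇒ Q<K, forward
Step 1:
                  B         D
  init      0.02831   0.01759
  Δ         -0.0275    0.0275
  eq      8.0869e-04   0.04509
  solve Keq expr → x = 0.01375; check Q = 3109
Then change container volume by factor 1.5 (V_new/V_old).
Step 2:
                  B         D
  init    5.3913e-04   0.03006
  Δ               0         0
  eq      5.3913e-04   0.03006
  solve Keq expr → x = 0; check Q = 3109
Then remove 1.1760e-04 M of B.
Step 3:
                  B         D
  init    4.2153e-04   0.03006
  Δ       1.1553e-04 -1.1553e-04
  eq      5.3706e-04   0.02995
  solve Keq expr → x = -5.7764e-05; check Q = 3109

Direction: reverse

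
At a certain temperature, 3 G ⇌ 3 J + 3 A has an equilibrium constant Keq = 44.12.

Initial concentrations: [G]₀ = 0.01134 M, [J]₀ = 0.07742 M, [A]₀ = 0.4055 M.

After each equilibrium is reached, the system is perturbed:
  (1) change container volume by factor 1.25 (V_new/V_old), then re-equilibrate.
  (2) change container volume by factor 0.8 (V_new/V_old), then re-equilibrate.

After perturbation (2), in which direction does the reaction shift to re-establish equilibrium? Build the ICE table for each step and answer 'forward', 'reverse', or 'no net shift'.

Q₀ = 21.22 vs Keq = 44.12 ⇒ Q<K, forward
Step 1:
                   G          J          A
  init       0.01134    0.07742     0.4055
  Δ        -0.002159   0.002159   0.002159
  eq        0.009181    0.07958     0.4077
  solve Keq expr → x = 7.1971e-04; check Q = 44.12
Then change container volume by factor 1.25 (V_new/V_old).
Step 2:
                   G          J          A
  init      0.007345    0.06366     0.3261
  Δ        -0.001323   0.001323   0.001323
  eq        0.006022    0.06499     0.3274
  solve Keq expr → x = 4.4085e-04; check Q = 44.12
Then change container volume by factor 0.8 (V_new/V_old).
Step 3:
                   G          J          A
  init      0.007528    0.08123     0.4093
  Δ         0.001653  -0.001653  -0.001653
  eq        0.009181    0.07958     0.4077
  solve Keq expr → x = -5.5106e-04; check Q = 44.12

Direction: reverse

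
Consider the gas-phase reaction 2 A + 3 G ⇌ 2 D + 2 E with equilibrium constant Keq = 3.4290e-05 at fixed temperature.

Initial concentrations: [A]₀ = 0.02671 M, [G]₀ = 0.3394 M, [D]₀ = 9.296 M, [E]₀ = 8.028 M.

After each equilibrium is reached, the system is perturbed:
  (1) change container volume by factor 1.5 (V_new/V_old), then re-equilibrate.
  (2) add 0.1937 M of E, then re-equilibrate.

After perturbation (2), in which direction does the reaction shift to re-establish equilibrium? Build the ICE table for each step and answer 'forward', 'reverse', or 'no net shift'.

Direction: reverse

Q₀ = 1.9967e+08 vs Keq = 3.4290e-05 ⇒ Q>K, reverse
Step 1:
                    A           G           D           E
  Initial     0.02671      0.3394       9.296       8.028
  Change        7.247       10.87      -7.247      -7.247
  Equil         7.274       11.21       2.049      0.7805
  solve Keq expr → x = -3.624; check Q = 3.4290e-05
Then change container volume by factor 1.5 (V_new/V_old).
Step 2:
                    A           G           D           E
  Initial       4.849       7.474       1.366      0.5203
  Change      0.06146     0.09219    -0.06146    -0.06146
  Equil         4.911       7.566       1.304      0.4589
  solve Keq expr → x = -0.03073; check Q = 3.4290e-05
Then add 0.1937 M of E.
Step 3:
                    A           G           D           E
  Initial       4.911       7.566       1.304      0.6526
  Change       0.1178      0.1767     -0.1178     -0.1178
  Equil         5.029       7.743       1.186      0.5348
  solve Keq expr → x = -0.05891; check Q = 3.4290e-05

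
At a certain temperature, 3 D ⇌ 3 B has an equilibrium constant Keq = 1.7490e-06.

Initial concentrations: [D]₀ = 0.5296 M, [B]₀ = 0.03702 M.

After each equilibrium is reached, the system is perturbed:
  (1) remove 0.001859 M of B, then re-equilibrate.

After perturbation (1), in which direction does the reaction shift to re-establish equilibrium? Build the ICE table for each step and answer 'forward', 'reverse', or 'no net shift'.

Direction: forward

Q₀ = 3.4156e-04 vs Keq = 1.7490e-06 ⇒ Q>K, reverse
Step 1:
                  D         B
  init       0.5296   0.03702
  Δ         0.03027  -0.03027
  eq         0.5599  0.006746
  solve Keq expr → x = -0.01009; check Q = 1.7490e-06
Then remove 0.001859 M of B.
Step 2:
                  D         B
  init       0.5599  0.004887
  Δ       -0.001837  0.001837
  eq          0.558  0.006723
  solve Keq expr → x = 6.1229e-04; check Q = 1.7490e-06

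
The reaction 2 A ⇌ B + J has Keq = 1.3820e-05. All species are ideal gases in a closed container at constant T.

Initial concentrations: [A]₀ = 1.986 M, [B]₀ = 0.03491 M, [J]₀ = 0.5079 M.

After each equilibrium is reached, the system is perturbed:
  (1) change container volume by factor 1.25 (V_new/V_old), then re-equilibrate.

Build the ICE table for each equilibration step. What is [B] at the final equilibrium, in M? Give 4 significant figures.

Q₀ = 0.004495 vs Keq = 1.3820e-05 ⇒ Q>K, reverse
Step 1:
                   A          B          J
  Initial      1.986    0.03491     0.5079
  Change     0.06957   -0.03479   -0.03479
  Equil        2.056 1.2343e-04     0.4731
  solve Keq expr → x = -0.03479; check Q = 1.3820e-05
Then change container volume by factor 1.25 (V_new/V_old).
Step 2:
                   A          B          J
  Initial      1.644 9.8741e-05     0.3785
  Change           0          0          0
  Equil        1.644 9.8741e-05     0.3785
  solve Keq expr → x = 0; check Q = 1.3820e-05

[B]_eq = 9.8741e-05 M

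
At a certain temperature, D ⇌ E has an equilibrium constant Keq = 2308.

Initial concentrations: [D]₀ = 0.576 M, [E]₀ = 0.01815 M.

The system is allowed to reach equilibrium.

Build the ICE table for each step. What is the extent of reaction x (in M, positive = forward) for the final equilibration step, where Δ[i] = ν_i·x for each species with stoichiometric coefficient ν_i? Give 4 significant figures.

Q₀ = 0.03151 vs Keq = 2308 ⇒ Q<K, forward
Step 1:
                    D           E
  init          0.576     0.01815
  Δ           -0.5757      0.5757
  eq       2.5732e-04      0.5939
  solve Keq expr → x = 0.5757; check Q = 2308

x = 0.5757 M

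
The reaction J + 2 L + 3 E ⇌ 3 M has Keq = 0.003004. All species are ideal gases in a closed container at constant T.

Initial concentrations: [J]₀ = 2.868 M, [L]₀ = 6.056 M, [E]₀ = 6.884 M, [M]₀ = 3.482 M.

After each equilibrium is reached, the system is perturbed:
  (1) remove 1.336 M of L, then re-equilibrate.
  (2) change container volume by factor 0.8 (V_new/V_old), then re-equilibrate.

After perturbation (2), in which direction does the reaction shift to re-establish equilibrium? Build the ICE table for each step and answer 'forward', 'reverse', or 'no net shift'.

Direction: forward

Q₀ = 0.00123 vs Keq = 0.003004 ⇒ Q<K, forward
Step 1:
                  J         L         E         M
  I           2.868     6.056     6.884     3.482
  C         -0.1859   -0.3717   -0.5576    0.5576
  E           2.682     5.684     6.326      4.04
  solve Keq expr → x = 0.1859; check Q = 0.003004
Then remove 1.336 M of L.
Step 2:
                  J         L         E         M
  I           2.682     4.348     6.326      4.04
  C          0.1078    0.2155    0.3233   -0.3233
  E            2.79     4.564      6.65     3.716
  solve Keq expr → x = -0.1078; check Q = 0.003004
Then change container volume by factor 0.8 (V_new/V_old).
Step 3:
                  J         L         E         M
  I           3.487     5.705     8.312     4.645
  C         -0.1685    -0.337   -0.5055    0.5055
  E           3.319     5.368     7.807     5.151
  solve Keq expr → x = 0.1685; check Q = 0.003004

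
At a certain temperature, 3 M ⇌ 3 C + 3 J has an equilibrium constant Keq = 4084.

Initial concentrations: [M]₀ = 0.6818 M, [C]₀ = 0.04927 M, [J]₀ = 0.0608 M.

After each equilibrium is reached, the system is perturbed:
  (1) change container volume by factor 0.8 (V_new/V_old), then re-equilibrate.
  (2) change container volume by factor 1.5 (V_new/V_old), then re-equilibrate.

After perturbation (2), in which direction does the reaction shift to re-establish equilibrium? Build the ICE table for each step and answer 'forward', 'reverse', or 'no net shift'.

Q₀ = 8.4818e-08 vs Keq = 4084 ⇒ Q<K, forward
Step 1:
                    M           C           J
  Initial      0.6818     0.04927      0.0608
  Change      -0.6506      0.6506      0.6506
  Equil       0.03115      0.6999      0.7114
  solve Keq expr → x = 0.2169; check Q = 4084
Then change container volume by factor 0.8 (V_new/V_old).
Step 2:
                    M           C           J
  Initial     0.03894      0.8749      0.8893
  Change     0.008772   -0.008772   -0.008772
  Equil       0.04771      0.8661      0.8805
  solve Keq expr → x = -0.002924; check Q = 4084
Then change container volume by factor 1.5 (V_new/V_old).
Step 3:
                    M           C           J
  Initial     0.03181      0.5774       0.587
  Change    -0.009877    0.009877    0.009877
  Equil       0.02193      0.5873      0.5969
  solve Keq expr → x = 0.003292; check Q = 4084

Direction: forward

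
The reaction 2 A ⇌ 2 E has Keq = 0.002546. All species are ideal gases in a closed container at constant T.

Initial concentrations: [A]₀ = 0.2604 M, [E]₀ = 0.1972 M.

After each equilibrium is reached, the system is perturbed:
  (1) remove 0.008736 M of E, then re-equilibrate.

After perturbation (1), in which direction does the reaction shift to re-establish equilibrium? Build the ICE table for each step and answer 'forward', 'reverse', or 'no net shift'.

Q₀ = 0.5735 vs Keq = 0.002546 ⇒ Q>K, reverse
Step 1:
                  A         E
  Initial    0.2604    0.1972
  Change     0.1752   -0.1752
  Equil      0.4356   0.02198
  solve Keq expr → x = -0.08761; check Q = 0.002546
Then remove 0.008736 M of E.
Step 2:
                  A         E
  Initial    0.4356   0.01324
  Change  -0.008316  0.008316
  Equil      0.4273   0.02156
  solve Keq expr → x = 0.004158; check Q = 0.002546

Direction: forward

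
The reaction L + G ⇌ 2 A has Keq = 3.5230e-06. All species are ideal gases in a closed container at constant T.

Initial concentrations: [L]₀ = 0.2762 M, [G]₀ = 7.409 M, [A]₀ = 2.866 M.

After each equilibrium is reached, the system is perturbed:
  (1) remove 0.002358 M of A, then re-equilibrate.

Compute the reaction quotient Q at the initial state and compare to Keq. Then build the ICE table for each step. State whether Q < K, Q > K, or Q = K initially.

Q₀ = 4.014; Q > K (proceeds reverse)

Q₀ = 4.014 vs Keq = 3.5230e-06 ⇒ Q>K, reverse
Step 1:
                    L           G           A
  I            0.2762       7.409       2.866
  C             1.429       1.429      -2.859
  E             1.706       8.838    0.007287
  solve Keq expr → x = -1.429; check Q = 3.5230e-06
Then remove 0.002358 M of A.
Step 2:
                    L           G           A
  I             1.706       8.838    0.004929
  C         -0.001177   -0.001177    0.002355
  E             1.704       8.837    0.007284
  solve Keq expr → x = 0.001177; check Q = 3.5230e-06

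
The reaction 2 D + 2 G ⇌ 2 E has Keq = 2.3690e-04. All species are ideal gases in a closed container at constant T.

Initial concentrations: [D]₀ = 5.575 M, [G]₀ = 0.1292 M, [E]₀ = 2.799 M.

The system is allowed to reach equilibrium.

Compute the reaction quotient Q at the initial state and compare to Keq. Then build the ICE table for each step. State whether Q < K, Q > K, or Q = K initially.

Q₀ = 15.1 vs Keq = 2.3690e-04 ⇒ Q>K, reverse
Step 1:
                  D         G         E
  init        5.575    0.1292     2.799
  Δ           2.476     2.476    -2.476
  eq          8.051     2.605    0.3229
  solve Keq expr → x = -1.238; check Q = 2.3690e-04

Q₀ = 15.1; Q > K (proceeds reverse)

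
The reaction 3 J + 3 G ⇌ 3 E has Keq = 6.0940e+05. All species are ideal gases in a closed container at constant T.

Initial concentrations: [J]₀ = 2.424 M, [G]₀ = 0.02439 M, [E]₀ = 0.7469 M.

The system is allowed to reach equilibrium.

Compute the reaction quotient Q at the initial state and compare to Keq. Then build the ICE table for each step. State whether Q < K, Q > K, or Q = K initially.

Q₀ = 2016; Q < K (proceeds forward)

Q₀ = 2016 vs Keq = 6.0940e+05 ⇒ Q<K, forward
Step 1:
                   J          G          E
  init         2.424    0.02439     0.7469
  Δ         -0.02062   -0.02062    0.02062
  eq           2.403   0.003767     0.7675
  solve Keq expr → x = 0.006874; check Q = 6.0940e+05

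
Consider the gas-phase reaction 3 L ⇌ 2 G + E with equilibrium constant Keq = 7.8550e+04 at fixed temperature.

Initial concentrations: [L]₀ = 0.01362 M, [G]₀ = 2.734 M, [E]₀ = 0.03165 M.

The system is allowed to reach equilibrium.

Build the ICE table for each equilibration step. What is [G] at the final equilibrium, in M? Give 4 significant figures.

[G]_eq = 2.733 M

Q₀ = 9.3635e+04 vs Keq = 7.8550e+04 ⇒ Q>K, reverse
Step 1:
                   L          G          E
  Initial    0.01362      2.734    0.03165
  Change  7.7989e-04 -5.1993e-04 -2.5996e-04
  Equil       0.0144      2.733    0.03139
  solve Keq expr → x = -2.5996e-04; check Q = 7.8550e+04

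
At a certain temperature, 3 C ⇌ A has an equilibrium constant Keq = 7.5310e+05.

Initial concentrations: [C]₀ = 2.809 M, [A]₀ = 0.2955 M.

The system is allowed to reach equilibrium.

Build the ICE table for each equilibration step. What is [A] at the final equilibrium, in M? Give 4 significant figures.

[A]_eq = 1.228 M

Q₀ = 0.01333 vs Keq = 7.5310e+05 ⇒ Q<K, forward
Step 1:
                    C           A
  Initial       2.809      0.2955
  Change       -2.797      0.9324
  Equil       0.01177       1.228
  solve Keq expr → x = 0.9324; check Q = 7.5310e+05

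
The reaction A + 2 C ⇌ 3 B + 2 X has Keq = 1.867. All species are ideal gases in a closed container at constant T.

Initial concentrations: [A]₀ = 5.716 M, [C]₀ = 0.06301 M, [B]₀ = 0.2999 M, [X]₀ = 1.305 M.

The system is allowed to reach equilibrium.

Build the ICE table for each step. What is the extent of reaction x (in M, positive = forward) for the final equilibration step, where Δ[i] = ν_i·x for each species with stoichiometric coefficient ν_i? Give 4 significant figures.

Q₀ = 2.024 vs Keq = 1.867 ⇒ Q>K, reverse
Step 1:
                    A           C           B           X
  I             5.716     0.06301      0.2999       1.305
  C        8.4152e-04    0.001683   -0.002525   -0.001683
  E             5.717     0.06469      0.2974       1.303
  solve Keq expr → x = -8.4152e-04; check Q = 1.867

x = -8.4152e-04 M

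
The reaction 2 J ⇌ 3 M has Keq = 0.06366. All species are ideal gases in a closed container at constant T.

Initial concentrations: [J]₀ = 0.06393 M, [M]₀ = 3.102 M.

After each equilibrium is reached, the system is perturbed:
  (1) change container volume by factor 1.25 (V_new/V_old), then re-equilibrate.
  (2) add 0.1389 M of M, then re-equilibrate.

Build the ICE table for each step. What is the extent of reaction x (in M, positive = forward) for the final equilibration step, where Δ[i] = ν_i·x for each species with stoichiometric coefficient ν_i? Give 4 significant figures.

x = -0.03998 M

Q₀ = 7303 vs Keq = 0.06366 ⇒ Q>K, reverse
Step 1:
                  J         M
  init      0.06393     3.102
  Δ           1.682    -2.523
  eq          1.746     0.579
  solve Keq expr → x = -0.841; check Q = 0.06366
Then change container volume by factor 1.25 (V_new/V_old).
Step 2:
                  J         M
  init        1.397    0.4632
  Δ        -0.02057   0.03085
  eq          1.376     0.494
  solve Keq expr → x = 0.01028; check Q = 0.06366
Then add 0.1389 M of M.
Step 3:
                  J         M
  init        1.376    0.6329
  Δ         0.07996   -0.1199
  eq          1.456     0.513
  solve Keq expr → x = -0.03998; check Q = 0.06366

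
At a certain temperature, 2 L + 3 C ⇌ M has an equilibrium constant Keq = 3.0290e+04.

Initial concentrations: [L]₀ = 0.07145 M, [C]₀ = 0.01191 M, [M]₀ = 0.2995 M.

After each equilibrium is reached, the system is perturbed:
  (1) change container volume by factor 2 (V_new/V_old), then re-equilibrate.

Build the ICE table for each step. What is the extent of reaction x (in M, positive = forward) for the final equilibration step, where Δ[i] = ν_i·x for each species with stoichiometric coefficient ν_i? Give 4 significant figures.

x = -0.01307 M

Q₀ = 3.4726e+07 vs Keq = 3.0290e+04 ⇒ Q>K, reverse
Step 1:
                    L           C           M
  init        0.07145     0.01191      0.2995
  Δ           0.04906     0.07359    -0.02453
  eq           0.1205      0.0855       0.275
  solve Keq expr → x = -0.02453; check Q = 3.0290e+04
Then change container volume by factor 2 (V_new/V_old).
Step 2:
                    L           C           M
  init        0.06026     0.04275      0.1375
  Δ           0.02613      0.0392    -0.01307
  eq          0.08639     0.08195      0.1244
  solve Keq expr → x = -0.01307; check Q = 3.0290e+04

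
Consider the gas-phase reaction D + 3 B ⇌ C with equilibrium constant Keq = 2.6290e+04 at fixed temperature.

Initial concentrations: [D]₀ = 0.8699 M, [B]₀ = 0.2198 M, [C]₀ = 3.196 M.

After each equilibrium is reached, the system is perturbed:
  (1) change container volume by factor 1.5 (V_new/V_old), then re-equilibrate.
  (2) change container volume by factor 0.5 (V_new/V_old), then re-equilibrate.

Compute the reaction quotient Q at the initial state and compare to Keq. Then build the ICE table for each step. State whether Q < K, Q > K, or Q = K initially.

Q₀ = 346 vs Keq = 2.6290e+04 ⇒ Q<K, forward
Step 1:
                   D          B          C
  init        0.8699     0.2198      3.196
  Δ         -0.05548    -0.1664    0.05548
  eq          0.8144    0.05335      3.251
  solve Keq expr → x = 0.05548; check Q = 2.6290e+04
Then change container volume by factor 1.5 (V_new/V_old).
Step 2:
                   D          B          C
  init        0.5429    0.03557      2.168
  Δ         0.005849    0.01755  -0.005849
  eq          0.5488    0.05311      2.162
  solve Keq expr → x = -0.005849; check Q = 2.6290e+04
Then change container volume by factor 0.5 (V_new/V_old).
Step 3:
                   D          B          C
  init         1.098     0.1062      4.324
  Δ         -0.01758   -0.05275    0.01758
  eq            1.08    0.05347      4.341
  solve Keq expr → x = 0.01758; check Q = 2.6290e+04

Q₀ = 346; Q < K (proceeds forward)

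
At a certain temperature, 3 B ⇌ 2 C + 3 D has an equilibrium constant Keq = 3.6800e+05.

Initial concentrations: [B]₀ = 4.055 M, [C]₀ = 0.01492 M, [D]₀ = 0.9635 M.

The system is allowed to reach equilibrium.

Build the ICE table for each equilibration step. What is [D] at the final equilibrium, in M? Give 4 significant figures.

Q₀ = 2.9862e-06 vs Keq = 3.6800e+05 ⇒ Q<K, forward
Step 1:
                   B          C          D
  I            4.055    0.01492     0.9635
  C           -3.925      2.617      3.925
  E             0.13      2.632      4.888
  solve Keq expr → x = 1.308; check Q = 3.6800e+05

[D]_eq = 4.888 M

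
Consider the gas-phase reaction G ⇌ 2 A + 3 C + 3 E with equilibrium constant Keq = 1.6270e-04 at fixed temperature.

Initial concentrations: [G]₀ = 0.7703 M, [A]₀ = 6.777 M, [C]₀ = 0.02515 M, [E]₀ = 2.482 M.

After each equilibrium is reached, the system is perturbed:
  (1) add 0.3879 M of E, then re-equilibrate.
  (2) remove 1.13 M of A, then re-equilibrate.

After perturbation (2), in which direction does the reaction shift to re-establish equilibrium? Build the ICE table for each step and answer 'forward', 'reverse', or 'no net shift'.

Q₀ = 0.0145 vs Keq = 1.6270e-04 ⇒ Q>K, reverse
Step 1:
                    G           A           C           E
  Initial      0.7703       6.777     0.02515       2.482
  Change     0.006484    -0.01297    -0.01945    -0.01945
  Equil        0.7768       6.764    0.005698       2.463
  solve Keq expr → x = -0.006484; check Q = 1.6270e-04
Then add 0.3879 M of E.
Step 2:
                    G           A           C           E
  Initial      0.7768       6.764    0.005698        2.85
  Change   2.5775e-04 -5.1550e-04 -7.7325e-04 -7.7325e-04
  Equil         0.777       6.764    0.004925        2.85
  solve Keq expr → x = -2.5775e-04; check Q = 1.6270e-04
Then remove 1.13 M of A.
Step 3:
                    G           A           C           E
  Initial       0.777       5.634    0.004925        2.85
  Change  -2.1208e-04  4.2416e-04  6.3625e-04  6.3625e-04
  Equil        0.7768       5.634    0.005561        2.85
  solve Keq expr → x = 2.1208e-04; check Q = 1.6270e-04

Direction: forward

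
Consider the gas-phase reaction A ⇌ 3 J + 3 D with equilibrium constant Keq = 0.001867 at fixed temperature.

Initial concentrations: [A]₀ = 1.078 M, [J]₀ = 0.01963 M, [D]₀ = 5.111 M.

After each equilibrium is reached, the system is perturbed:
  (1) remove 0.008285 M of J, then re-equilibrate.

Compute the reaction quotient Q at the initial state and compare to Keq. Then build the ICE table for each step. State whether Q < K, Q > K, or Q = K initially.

Q₀ = 9.3683e-04 vs Keq = 0.001867 ⇒ Q<K, forward
Step 1:
                  A         J         D
  init        1.078   0.01963     5.111
  Δ       -0.001679  0.005036  0.005036
  eq          1.076   0.02467     5.116
  solve Keq expr → x = 0.001679; check Q = 0.001867
Then remove 0.008285 M of J.
Step 2:
                  A         J         D
  init        1.076   0.01638     5.116
  Δ       -0.002741  0.008224  0.008224
  eq          1.074   0.02461     5.124
  solve Keq expr → x = 0.002741; check Q = 0.001867

Q₀ = 9.3683e-04; Q < K (proceeds forward)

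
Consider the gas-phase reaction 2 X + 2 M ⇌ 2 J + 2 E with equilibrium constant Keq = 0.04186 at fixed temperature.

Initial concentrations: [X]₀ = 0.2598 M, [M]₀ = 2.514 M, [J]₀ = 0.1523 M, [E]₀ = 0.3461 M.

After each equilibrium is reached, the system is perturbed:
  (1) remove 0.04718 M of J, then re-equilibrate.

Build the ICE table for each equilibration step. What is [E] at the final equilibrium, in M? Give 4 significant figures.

[E]_eq = 0.4353 M

Q₀ = 0.006513 vs Keq = 0.04186 ⇒ Q<K, forward
Step 1:
                    X           M           J           E
  Initial      0.2598       2.514      0.1523      0.3461
  Change     -0.07204    -0.07204     0.07204     0.07204
  Equil        0.1878       2.442      0.2243      0.4181
  solve Keq expr → x = 0.03602; check Q = 0.04186
Then remove 0.04718 M of J.
Step 2:
                    X           M           J           E
  Initial      0.1878       2.442      0.1772      0.4181
  Change      -0.0172     -0.0172      0.0172      0.0172
  Equil        0.1706       2.425      0.1944      0.4353
  solve Keq expr → x = 0.0086; check Q = 0.04186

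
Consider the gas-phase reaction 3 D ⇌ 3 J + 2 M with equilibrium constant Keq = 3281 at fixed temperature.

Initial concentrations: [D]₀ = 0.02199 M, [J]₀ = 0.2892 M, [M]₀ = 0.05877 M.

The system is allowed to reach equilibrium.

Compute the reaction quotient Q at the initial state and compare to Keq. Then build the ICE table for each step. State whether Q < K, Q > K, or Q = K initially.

Q₀ = 7.857; Q < K (proceeds forward)

Q₀ = 7.857 vs Keq = 3281 ⇒ Q<K, forward
Step 1:
                    D           J           M
  I           0.02199      0.2892     0.05877
  C          -0.01844     0.01844     0.01229
  E          0.003552      0.3076     0.07106
  solve Keq expr → x = 0.006146; check Q = 3281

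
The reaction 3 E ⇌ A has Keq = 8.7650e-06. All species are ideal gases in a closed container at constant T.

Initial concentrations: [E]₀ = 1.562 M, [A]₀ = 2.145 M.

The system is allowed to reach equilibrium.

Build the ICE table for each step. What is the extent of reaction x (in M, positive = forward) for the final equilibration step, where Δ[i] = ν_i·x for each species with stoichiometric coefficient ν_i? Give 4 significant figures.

Q₀ = 0.5628 vs Keq = 8.7650e-06 ⇒ Q>K, reverse
Step 1:
                    E           A
  init          1.562       2.145
  Δ             6.422      -2.141
  eq            7.984     0.00446
  solve Keq expr → x = -2.141; check Q = 8.7650e-06

x = -2.141 M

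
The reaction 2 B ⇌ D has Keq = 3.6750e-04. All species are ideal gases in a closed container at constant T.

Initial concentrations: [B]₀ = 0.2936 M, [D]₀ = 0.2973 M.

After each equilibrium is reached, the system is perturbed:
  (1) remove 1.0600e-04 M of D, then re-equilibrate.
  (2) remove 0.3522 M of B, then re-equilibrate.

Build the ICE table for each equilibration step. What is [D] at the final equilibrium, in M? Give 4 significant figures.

Q₀ = 3.449 vs Keq = 3.6750e-04 ⇒ Q>K, reverse
Step 1:
                   B          D
  I           0.2936     0.2973
  C            0.594     -0.297
  E           0.8876 2.8954e-04
  solve Keq expr → x = -0.297; check Q = 3.6750e-04
Then remove 1.0600e-04 M of D.
Step 2:
                   B          D
  I           0.8876 1.8354e-04
  C       -2.1172e-04 1.0586e-04
  E           0.8874 2.8940e-04
  solve Keq expr → x = 1.0586e-04; check Q = 3.6750e-04
Then remove 0.3522 M of B.
Step 3:
                   B          D
  I           0.5352 2.8940e-04
  C       3.6798e-04 -1.8399e-04
  E           0.5356 1.0541e-04
  solve Keq expr → x = -1.8399e-04; check Q = 3.6750e-04

[D]_eq = 1.0541e-04 M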